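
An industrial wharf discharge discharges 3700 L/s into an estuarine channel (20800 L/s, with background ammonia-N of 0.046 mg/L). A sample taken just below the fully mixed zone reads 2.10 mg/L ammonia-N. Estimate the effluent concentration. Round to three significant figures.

13.6 mg/L

Mass balance: 20800·0.04600 + 3700·Cₑ = 24500·2.100
→ Cₑ = (24500·2.100 − 20800·0.04600) / 3700 = 13.65 mg/L.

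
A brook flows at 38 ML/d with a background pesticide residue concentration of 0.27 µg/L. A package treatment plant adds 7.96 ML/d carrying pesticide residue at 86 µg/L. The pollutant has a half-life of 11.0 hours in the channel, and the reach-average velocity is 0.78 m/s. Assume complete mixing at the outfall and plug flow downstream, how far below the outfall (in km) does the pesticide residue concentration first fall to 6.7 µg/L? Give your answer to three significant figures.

36.3 km

Mixed concentration C = ΣQC/ΣQ = (38.00·0.2700 + 7.960·86.00) / 45.96 = 694.8/45.96 = 15.12 µg/L.
Half-life 11.0 h → k = ln 2 / 11.0 = 0.06301 h⁻¹ = 1.512 d⁻¹.
Set 15.12·exp(−k·t) = 6.7 → t = ln(15.12/6.7)/k = 46490 s = 12.91 h.
Distance = v·t = 0.78·46490 = 36260 m = 36.26 km.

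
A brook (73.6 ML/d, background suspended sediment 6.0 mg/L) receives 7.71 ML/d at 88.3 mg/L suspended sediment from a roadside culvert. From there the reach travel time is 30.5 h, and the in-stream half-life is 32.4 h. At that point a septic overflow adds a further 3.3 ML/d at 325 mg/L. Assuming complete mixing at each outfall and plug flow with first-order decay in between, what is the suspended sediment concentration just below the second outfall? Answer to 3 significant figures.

After mixing, C = (73.60·6.000 + 7.710·88.30) / 81.31 = 1122/81.31 = 13.80 mg/L; combined flow 81.31 ML/d.
Half-life 32.4 h → k = ln 2 / 32.4 = 0.02139 h⁻¹ = 0.5134 d⁻¹.
Decay over the reach: 13.80·exp(−kt) = 13.80·0.5207 = 7.188 mg/L.
At the second outfall, C = (81.31·7.188 + 3.300·325.0) / (81.31 + 3.300) = 19.58 mg/L.

19.6 mg/L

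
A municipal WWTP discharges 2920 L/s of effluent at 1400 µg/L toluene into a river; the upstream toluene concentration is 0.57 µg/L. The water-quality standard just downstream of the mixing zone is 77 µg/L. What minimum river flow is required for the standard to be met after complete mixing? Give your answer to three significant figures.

50500 L/s

Set C_mix = 77: (Q·0.5700 + 2920·1400) / (Q + 2920) = 77
→ Q = 2920·(1400 − 77)/(77 − 0.5700) = 50550 L/s.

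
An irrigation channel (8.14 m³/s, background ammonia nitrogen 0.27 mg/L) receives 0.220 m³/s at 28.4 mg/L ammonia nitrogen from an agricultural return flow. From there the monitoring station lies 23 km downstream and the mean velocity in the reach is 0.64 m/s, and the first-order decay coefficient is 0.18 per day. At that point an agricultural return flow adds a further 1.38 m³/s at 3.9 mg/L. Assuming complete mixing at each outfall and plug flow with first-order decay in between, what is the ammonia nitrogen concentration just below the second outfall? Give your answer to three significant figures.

1.36 mg/L

Conservation of mass: C = (8.140·0.2700 + 0.2200·28.40) / 8.360 = 8.446/8.360 = 1.010 mg/L; combined flow 8.360 m³/s.
Travel time t = 23·1000 / 0.64 = 35940 s = 9.983 h.
Decay over the reach: 1.010·exp(−kt) = 1.010·0.9279 = 0.9374 mg/L.
Second outfall: C = (8.360·0.9374 + 1.380·3.900)/9.740 = 1.357 mg/L.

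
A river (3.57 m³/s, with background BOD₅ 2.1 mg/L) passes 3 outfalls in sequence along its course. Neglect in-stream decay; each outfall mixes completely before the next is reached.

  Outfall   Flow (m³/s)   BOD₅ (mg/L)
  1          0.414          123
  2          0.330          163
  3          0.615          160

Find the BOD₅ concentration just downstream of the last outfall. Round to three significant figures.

42.7 mg/L

Below outfall 1: Q → 3.984 m³/s, C = (3.570·2.100 + 0.4140·123.0)/3.984 = 14.66 mg/L.
Below outfall 2: Q → 4.314 m³/s, C = (3.984·14.66 + 0.3300·163.0)/4.314 = 26.01 mg/L.
Below outfall 3: Q → 4.929 m³/s, C = (4.314·26.01 + 0.6150·160.0)/4.929 = 42.73 mg/L.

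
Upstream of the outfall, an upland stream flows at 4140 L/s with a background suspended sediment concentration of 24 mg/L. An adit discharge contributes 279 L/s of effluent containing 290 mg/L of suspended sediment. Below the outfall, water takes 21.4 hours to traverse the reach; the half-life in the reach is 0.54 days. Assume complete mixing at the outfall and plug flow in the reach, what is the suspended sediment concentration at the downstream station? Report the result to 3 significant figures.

13.0 mg/L

After mixing, C = (4140·24.00 + 279.0·290.0) / 4419 = 180300/4419 = 40.79 mg/L.
Half-life 0.54 d → k = ln 2 / 0.54 = 1.284 d⁻¹.
Decay over the reach: 40.79·exp(−kt) = 40.79·0.3184 = 12.99 mg/L.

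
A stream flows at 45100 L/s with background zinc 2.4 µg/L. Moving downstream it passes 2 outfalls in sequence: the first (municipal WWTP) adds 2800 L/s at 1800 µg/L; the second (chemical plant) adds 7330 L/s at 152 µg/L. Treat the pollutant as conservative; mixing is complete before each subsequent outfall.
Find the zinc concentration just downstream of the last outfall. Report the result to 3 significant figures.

Outfall 1: combined Q = 47900 L/s; C = (45100·2.400 + 2800·1800)/47900 = 107.5 µg/L.
Outfall 2: combined Q = 55230 L/s; C = (47900·107.5 + 7330·152.0)/55230 = 113.4 µg/L.

113 µg/L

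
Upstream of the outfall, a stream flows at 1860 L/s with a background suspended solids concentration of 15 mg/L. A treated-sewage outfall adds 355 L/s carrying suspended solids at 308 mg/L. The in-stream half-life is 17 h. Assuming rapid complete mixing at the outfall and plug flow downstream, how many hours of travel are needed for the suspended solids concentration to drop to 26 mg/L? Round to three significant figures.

21.3 h

Conservation of mass: C = (1860·15.00 + 355.0·308.0) / 2215 = 137200/2215 = 61.96 mg/L.
Half-life 17 h → k = ln 2 / 17 = 0.04077 h⁻¹ = 0.9786 d⁻¹.
61.96·exp(−k·t) = 26 → t = ln(61.96/26)/k = 76670 s = 21.30 h.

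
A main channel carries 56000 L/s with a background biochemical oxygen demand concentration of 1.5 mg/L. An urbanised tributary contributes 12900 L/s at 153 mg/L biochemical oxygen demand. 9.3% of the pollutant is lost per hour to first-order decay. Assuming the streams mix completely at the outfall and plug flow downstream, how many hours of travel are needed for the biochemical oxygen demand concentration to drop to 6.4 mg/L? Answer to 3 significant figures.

Flow-weighted average: C = (56000·1.500 + 12900·153.0) / 68900 = 2058000/68900 = 29.87 mg/L.
9.3%/h lost → k = −ln(1 − 0.093) = 0.09761 h⁻¹.
29.87·exp(−k·t) = 6.4 → t = ln(29.87/6.4)/k = 56810 s = 15.78 h.

15.8 h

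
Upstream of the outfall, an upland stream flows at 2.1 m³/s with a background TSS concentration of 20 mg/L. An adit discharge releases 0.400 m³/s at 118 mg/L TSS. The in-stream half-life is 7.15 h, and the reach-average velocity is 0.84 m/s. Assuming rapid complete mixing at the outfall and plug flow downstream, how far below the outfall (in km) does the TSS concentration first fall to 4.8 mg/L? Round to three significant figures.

62.6 km

Flow-weighted average: C = (2.100·20.00 + 0.4000·118.0) / 2.500 = 89.20/2.500 = 35.68 mg/L.
Half-life 7.15 h → k = ln 2 / 7.15 = 0.09694 h⁻¹ = 2.327 d⁻¹.
Set 35.68·exp(−k·t) = 4.8 → t = ln(35.68/4.8)/k = 74490 s = 20.69 h.
Distance = v·t = 0.84·74490 = 62570 m = 62.57 km.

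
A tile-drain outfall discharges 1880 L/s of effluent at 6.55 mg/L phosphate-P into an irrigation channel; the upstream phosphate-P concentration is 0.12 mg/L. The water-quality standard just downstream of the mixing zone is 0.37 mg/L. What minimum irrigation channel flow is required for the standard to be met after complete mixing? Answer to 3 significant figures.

Set C_mix = 0.37: (Q·0.1200 + 1880·6.550) / (Q + 1880) = 0.37
→ Q = 1880·(6.550 − 0.37)/(0.37 − 0.1200) = 46470 L/s.

46500 L/s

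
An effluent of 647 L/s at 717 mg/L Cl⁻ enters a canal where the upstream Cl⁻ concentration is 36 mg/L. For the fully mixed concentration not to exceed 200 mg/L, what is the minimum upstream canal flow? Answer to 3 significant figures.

Set C_mix = 200: (Q·36.00 + 647.0·717.0) / (Q + 647.0) = 200
→ Q = 647.0·(717.0 − 200)/(200 − 36.00) = 2040 L/s.

2040 L/s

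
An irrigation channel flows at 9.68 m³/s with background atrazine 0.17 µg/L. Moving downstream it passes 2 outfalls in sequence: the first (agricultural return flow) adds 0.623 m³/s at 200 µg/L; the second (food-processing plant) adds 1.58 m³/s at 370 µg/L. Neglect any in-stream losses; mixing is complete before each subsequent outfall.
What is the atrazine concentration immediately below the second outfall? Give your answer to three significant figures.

Below outfall 1: Q → 10.30 m³/s, C = (9.680·0.1700 + 0.6230·200.0)/10.30 = 12.25 µg/L.
Below outfall 2: Q → 11.88 m³/s, C = (10.30·12.25 + 1.580·370.0)/11.88 = 59.82 µg/L.

59.8 µg/L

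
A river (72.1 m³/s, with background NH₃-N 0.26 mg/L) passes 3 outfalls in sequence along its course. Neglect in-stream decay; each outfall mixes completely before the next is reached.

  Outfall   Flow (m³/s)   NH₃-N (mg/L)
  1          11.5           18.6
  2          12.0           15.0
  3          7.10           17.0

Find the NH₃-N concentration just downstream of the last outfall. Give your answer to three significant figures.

Outfall 1: combined Q = 83.60 m³/s; C = (72.10·0.2600 + 11.50·18.60)/83.60 = 2.783 mg/L.
Outfall 2: combined Q = 95.60 m³/s; C = (83.60·2.783 + 12.00·15.00)/95.60 = 4.316 mg/L.
Outfall 3: combined Q = 102.7 m³/s; C = (95.60·4.316 + 7.100·17.00)/102.7 = 5.193 mg/L.

5.19 mg/L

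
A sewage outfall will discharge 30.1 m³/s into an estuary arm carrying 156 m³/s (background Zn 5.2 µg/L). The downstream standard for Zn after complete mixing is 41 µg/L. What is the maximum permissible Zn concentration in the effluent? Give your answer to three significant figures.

227 µg/L

At the limit, (Qr·Cr + Qe·Cₑ)/(Qr + Qe) = 41:
Cₑ = (186.1·41 − 156.0·5.200) / 30.10 = 226.5 µg/L.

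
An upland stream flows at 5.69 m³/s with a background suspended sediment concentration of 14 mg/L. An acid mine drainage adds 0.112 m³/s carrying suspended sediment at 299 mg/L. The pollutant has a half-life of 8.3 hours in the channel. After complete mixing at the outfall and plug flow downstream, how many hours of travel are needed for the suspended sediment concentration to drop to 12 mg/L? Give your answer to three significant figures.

5.81 h

After mixing, C = (5.690·14.00 + 0.1120·299.0) / 5.802 = 113.1/5.802 = 19.50 mg/L.
Half-life 8.3 h → k = ln 2 / 8.3 = 0.08351 h⁻¹ = 2.004 d⁻¹.
19.50·exp(−k·t) = 12 → t = ln(19.50/12)/k = 20930 s = 5.815 h.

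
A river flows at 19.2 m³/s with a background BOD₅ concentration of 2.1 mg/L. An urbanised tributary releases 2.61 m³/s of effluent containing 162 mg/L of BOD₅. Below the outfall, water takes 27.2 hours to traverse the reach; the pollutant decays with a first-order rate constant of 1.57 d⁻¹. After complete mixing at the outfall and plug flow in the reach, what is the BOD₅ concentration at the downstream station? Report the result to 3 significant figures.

Flow-weighted average: C = (19.20·2.100 + 2.610·162.0) / 21.81 = 463.1/21.81 = 21.24 mg/L.
Applying C = C₀e^(−kt): 21.24 × 0.1688 = 3.583 mg/L.

3.58 mg/L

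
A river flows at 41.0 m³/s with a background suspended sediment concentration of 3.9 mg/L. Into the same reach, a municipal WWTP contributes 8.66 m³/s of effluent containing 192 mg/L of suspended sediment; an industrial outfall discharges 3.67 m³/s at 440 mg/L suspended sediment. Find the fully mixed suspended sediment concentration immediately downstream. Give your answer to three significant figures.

Conservation of mass: C = (41.00·3.900 + 8.660·192.0 + 3.670·440.0) / 53.33 = 3437/53.33 = 64.46 mg/L.

64.5 mg/L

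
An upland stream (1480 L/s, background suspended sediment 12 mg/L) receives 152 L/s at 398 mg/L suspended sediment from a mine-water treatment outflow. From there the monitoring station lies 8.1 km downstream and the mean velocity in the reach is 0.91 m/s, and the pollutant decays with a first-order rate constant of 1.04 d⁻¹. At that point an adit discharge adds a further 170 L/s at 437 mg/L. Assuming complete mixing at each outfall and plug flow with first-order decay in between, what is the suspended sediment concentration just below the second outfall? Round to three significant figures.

80.2 mg/L

Mass balance: C = (1480·12.00 + 152.0·398.0) / 1632 = 78260/1632 = 47.95 mg/L; combined flow 1632 L/s.
Travel time t = 8.1·1000 / 0.91 = 8901 s = 2.473 h.
First-order decay: C = 47.95·exp(−k·t) = 47.95·0.8984 = 43.08 mg/L.
Second outfall: C = (1632·43.08 + 170.0·437.0)/1802 = 80.24 mg/L.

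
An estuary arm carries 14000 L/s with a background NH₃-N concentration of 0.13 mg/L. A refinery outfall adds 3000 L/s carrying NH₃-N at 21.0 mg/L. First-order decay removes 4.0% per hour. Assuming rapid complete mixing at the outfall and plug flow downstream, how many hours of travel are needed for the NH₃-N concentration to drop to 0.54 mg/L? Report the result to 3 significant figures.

47.9 h

After mixing, C = (14000·0.1300 + 3000·21.00) / 17000 = 64820/17000 = 3.813 mg/L.
4.0%/h lost → k = −ln(1 − 0.04) = 0.04082 h⁻¹.
3.813·exp(−k·t) = 0.54 → t = ln(3.813/0.54)/k = 172400 s = 47.88 h.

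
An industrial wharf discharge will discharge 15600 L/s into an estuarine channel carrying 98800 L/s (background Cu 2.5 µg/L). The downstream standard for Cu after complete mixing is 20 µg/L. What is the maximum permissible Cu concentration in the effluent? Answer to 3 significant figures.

At the limit, (Qr·Cr + Qe·Cₑ)/(Qr + Qe) = 20:
Cₑ = (114400·20 − 98800·2.500) / 15600 = 130.8 µg/L.

131 µg/L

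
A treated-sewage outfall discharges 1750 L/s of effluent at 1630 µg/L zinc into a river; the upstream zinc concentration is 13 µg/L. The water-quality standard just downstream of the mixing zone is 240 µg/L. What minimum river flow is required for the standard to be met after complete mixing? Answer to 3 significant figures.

10700 L/s

Set C_mix = 240: (Q·13.00 + 1750·1630) / (Q + 1750) = 240
→ Q = 1750·(1630 − 240)/(240 − 13.00) = 10720 L/s.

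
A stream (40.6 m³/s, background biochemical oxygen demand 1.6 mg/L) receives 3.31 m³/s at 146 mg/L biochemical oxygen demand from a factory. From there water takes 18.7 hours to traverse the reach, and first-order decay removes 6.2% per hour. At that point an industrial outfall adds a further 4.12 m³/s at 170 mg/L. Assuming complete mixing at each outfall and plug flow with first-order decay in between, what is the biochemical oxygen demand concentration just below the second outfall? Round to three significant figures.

Conservation of mass: C = (40.60·1.600 + 3.310·146.0) / 43.91 = 548.2/43.91 = 12.49 mg/L; combined flow 43.91 m³/s.
6.2%/h lost → k = −ln(1 − 0.062) = 0.06401 h⁻¹.
First-order decay: C = 12.49·exp(−k·t) = 12.49·0.3021 = 3.772 mg/L.
At the second outfall, C = (43.91·3.772 + 4.120·170.0) / (43.91 + 4.120) = 18.03 mg/L.

18.0 mg/L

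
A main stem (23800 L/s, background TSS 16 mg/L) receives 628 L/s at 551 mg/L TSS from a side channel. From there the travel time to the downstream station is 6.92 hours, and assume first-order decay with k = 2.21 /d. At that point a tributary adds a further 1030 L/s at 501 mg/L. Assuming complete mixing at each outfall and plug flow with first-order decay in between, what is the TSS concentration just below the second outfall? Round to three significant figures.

Mixed concentration C = ΣQC/ΣQ = (23800·16.00 + 628.0·551.0) / 24430 = 726800/24430 = 29.75 mg/L; combined flow 24430 L/s.
After decay, C = 29.75 × e^(−kt) = 29.75 × 0.5288 = 15.73 mg/L.
Second outfall: C = (24430·15.73 + 1030·501.0)/25460 = 35.37 mg/L.

35.4 mg/L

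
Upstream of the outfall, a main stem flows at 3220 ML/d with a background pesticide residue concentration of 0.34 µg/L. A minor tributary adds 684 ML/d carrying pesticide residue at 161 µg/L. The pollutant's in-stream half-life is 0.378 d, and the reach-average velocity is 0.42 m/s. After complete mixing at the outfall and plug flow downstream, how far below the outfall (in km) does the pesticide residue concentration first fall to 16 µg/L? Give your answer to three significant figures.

11.4 km

Mass balance: C = (3220·0.3400 + 684.0·161.0) / 3904 = 111200/3904 = 28.49 µg/L.
Half-life 0.378 d → k = ln 2 / 0.378 = 1.834 d⁻¹.
Set 28.49·exp(−k·t) = 16 → t = ln(28.49/16)/k = 27180 s = 7.551 h.
Distance = v·t = 0.42·27180 = 11420 m = 11.42 km.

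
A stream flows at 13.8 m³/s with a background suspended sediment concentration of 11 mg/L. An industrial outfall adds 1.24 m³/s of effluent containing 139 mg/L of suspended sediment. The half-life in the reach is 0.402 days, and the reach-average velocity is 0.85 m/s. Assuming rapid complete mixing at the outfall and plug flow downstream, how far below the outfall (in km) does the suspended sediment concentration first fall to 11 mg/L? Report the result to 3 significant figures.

Mixed concentration C = ΣQC/ΣQ = (13.80·11.00 + 1.240·139.0) / 15.04 = 324.2/15.04 = 21.55 mg/L.
Half-life 0.402 d → k = ln 2 / 0.402 = 1.724 d⁻¹.
Set 21.55·exp(−k·t) = 11 → t = ln(21.55/11)/k = 33700 s = 9.362 h.
Distance = v·t = 0.85·33700 = 28650 m = 28.65 km.

28.6 km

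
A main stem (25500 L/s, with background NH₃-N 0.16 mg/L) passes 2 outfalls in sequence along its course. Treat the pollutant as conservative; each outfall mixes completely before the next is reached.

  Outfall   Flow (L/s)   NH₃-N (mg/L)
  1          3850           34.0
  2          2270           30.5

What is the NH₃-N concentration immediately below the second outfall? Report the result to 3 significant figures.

Outfall 1: combined Q = 29350 L/s; C = (25500·0.1600 + 3850·34.00)/29350 = 4.599 mg/L.
Outfall 2: combined Q = 31620 L/s; C = (29350·4.599 + 2270·30.50)/31620 = 6.458 mg/L.

6.46 mg/L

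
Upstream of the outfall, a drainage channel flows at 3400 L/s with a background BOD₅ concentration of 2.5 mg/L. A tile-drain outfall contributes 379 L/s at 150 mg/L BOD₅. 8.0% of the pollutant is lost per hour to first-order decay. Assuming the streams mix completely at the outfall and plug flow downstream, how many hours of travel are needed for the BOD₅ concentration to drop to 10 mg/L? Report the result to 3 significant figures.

6.57 h

Conservation of mass: C = (3400·2.500 + 379.0·150.0) / 3779 = 65350/3779 = 17.29 mg/L.
8.0%/h lost → k = −ln(1 − 0.08) = 0.08338 h⁻¹.
17.29·exp(−k·t) = 10 → t = ln(17.29/10)/k = 23650 s = 6.569 h.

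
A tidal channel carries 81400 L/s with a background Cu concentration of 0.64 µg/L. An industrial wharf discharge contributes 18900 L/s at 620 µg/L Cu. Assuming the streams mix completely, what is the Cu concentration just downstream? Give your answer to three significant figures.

117 µg/L

After mixing, C = (81400·0.6400 + 18900·620.0) / 100300 = 11770000/100300 = 117.3 µg/L.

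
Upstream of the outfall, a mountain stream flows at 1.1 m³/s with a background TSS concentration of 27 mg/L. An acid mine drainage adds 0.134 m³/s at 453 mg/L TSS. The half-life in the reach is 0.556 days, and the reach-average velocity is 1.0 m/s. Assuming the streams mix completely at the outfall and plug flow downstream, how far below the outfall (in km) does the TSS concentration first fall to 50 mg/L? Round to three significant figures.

26.5 km

Flow-weighted average: C = (1.100·27.00 + 0.1340·453.0) / 1.234 = 90.40/1.234 = 73.26 mg/L.
Half-life 0.556 d → k = ln 2 / 0.556 = 1.247 d⁻¹.
Set 73.26·exp(−k·t) = 50 → t = ln(73.26/50)/k = 26470 s = 7.354 h.
Distance = v·t = 1.0·26470 = 26470 m = 26.47 km.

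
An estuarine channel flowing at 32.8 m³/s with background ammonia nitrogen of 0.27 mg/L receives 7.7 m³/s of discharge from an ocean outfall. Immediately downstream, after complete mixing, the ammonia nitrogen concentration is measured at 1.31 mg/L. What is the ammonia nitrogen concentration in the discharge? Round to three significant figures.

Mass balance: 32.80·0.2700 + 7.700·Cₑ = 40.50·1.310
→ Cₑ = (40.50·1.310 − 32.80·0.2700) / 7.700 = 5.740 mg/L.

5.74 mg/L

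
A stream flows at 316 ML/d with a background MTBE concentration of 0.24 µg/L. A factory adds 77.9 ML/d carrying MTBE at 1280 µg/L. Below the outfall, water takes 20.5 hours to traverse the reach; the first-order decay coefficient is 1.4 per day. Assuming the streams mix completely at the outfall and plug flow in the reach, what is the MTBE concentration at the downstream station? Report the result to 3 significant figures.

Mixed concentration C = ΣQC/ΣQ = (316.0·0.2400 + 77.90·1280) / 393.9 = 99790/393.9 = 253.3 µg/L.
First-order decay: C = 253.3·exp(−k·t) = 253.3·0.3025 = 76.62 µg/L.

76.6 µg/L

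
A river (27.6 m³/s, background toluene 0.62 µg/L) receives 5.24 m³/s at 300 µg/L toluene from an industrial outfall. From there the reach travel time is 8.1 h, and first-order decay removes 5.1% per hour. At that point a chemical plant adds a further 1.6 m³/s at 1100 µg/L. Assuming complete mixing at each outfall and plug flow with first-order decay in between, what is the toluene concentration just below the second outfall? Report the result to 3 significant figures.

Mass balance: C = (27.60·0.6200 + 5.240·300.0) / 32.84 = 1589/32.84 = 48.39 µg/L; combined flow 32.84 m³/s.
5.1%/h lost → k = −ln(1 − 0.051) = 0.05235 h⁻¹.
Decay over the reach: 48.39·exp(−kt) = 48.39·0.6544 = 31.67 µg/L.
At the second outfall, C = (32.84·31.67 + 1.600·1100) / (32.84 + 1.600) = 81.30 µg/L.

81.3 µg/L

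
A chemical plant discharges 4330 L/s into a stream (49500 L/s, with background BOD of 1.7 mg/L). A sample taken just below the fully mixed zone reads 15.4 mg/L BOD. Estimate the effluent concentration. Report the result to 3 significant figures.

172 mg/L

Mass balance: 49500·1.700 + 4330·Cₑ = 53830·15.40
→ Cₑ = (53830·15.40 − 49500·1.700) / 4330 = 172.0 mg/L.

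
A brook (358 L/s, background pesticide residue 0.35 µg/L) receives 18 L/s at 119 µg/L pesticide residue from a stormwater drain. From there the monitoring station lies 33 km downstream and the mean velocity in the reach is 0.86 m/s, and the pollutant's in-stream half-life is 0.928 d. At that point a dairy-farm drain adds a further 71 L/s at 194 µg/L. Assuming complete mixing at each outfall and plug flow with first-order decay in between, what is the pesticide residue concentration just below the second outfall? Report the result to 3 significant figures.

34.5 µg/L

Mass balance: C = (358.0·0.3500 + 18.00·119.0) / 376.0 = 2267/376.0 = 6.030 µg/L; combined flow 376.0 L/s.
Travel time t = 33·1000 / 0.86 = 38370 s = 10.66 h.
Half-life 0.928 d → k = ln 2 / 0.928 = 0.7469 d⁻¹.
After decay, C = 6.030 × e^(−kt) = 6.030 × 0.7177 = 4.328 µg/L.
At the second outfall, C = (376.0·4.328 + 71.00·194.0) / (376.0 + 71.00) = 34.45 µg/L.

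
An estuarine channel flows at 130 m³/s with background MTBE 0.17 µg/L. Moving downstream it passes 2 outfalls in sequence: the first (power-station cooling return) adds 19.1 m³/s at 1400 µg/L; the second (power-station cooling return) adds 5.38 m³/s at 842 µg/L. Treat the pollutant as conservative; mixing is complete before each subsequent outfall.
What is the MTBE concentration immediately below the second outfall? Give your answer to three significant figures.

Below outfall 1: Q → 149.1 m³/s, C = (130.0·0.1700 + 19.10·1400)/149.1 = 179.5 µg/L.
Below outfall 2: Q → 154.5 m³/s, C = (149.1·179.5 + 5.380·842.0)/154.5 = 202.6 µg/L.

203 µg/L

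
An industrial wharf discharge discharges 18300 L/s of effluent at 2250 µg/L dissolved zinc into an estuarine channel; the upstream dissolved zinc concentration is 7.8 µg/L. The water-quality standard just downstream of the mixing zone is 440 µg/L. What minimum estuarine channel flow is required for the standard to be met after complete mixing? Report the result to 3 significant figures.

76600 L/s

Set C_mix = 440: (Q·7.800 + 18300·2250) / (Q + 18300) = 440
→ Q = 18300·(2250 − 440)/(440 − 7.800) = 76640 L/s.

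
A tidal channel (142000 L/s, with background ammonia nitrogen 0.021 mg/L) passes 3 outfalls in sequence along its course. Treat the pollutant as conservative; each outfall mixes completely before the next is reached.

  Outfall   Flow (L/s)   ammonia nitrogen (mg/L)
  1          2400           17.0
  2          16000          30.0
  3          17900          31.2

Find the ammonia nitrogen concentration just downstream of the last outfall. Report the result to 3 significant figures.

6.07 mg/L

Below outfall 1: Q → 144400 L/s, C = (142000·0.02100 + 2400·17.00)/144400 = 0.3032 mg/L.
Below outfall 2: Q → 160400 L/s, C = (144400·0.3032 + 16000·30.00)/160400 = 3.265 mg/L.
Below outfall 3: Q → 178300 L/s, C = (160400·3.265 + 17900·31.20)/178300 = 6.070 mg/L.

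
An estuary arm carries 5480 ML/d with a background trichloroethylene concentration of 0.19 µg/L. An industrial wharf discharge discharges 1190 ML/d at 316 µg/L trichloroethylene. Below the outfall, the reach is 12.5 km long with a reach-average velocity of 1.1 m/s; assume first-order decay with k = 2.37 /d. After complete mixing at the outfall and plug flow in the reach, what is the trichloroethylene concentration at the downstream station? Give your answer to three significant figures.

Flow-weighted average: C = (5480·0.1900 + 1190·316.0) / 6670 = 377100/6670 = 56.53 µg/L.
Travel time t = 12.5·1000 / 1.1 = 11360 s = 3.157 h.
Applying C = C₀e^(−kt): 56.53 × 0.7322 = 41.39 µg/L.

41.4 µg/L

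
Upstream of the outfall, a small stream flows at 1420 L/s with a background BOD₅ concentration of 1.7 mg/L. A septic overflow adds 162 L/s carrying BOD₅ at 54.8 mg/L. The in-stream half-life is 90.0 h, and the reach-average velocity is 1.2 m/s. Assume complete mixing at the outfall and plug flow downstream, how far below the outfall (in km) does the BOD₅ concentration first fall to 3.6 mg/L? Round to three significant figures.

Conservation of mass: C = (1420·1.700 + 162.0·54.80) / 1582 = 11290/1582 = 7.138 mg/L.
Half-life 90.0 h → k = ln 2 / 90.0 = 0.007702 h⁻¹ = 0.1848 d⁻¹.
Set 7.138·exp(−k·t) = 3.6 → t = ln(7.138/3.6)/k = 319900 s = 88.87 h.
Distance = v·t = 1.2·319900 = 383900 m = 383.9 km.

384 km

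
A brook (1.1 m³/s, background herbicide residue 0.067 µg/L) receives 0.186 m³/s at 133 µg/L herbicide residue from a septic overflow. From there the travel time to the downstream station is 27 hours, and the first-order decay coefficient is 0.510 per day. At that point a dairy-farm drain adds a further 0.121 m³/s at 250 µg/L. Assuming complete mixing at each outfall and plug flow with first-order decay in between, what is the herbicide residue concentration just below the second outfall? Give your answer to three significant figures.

31.4 µg/L

Conservation of mass: C = (1.100·0.06700 + 0.1860·133.0) / 1.286 = 24.81/1.286 = 19.29 µg/L; combined flow 1.286 m³/s.
After decay, C = 19.29 × e^(−kt) = 19.29 × 0.5634 = 10.87 µg/L.
Second outfall: C = (1.286·10.87 + 0.1210·250.0)/1.407 = 31.44 µg/L.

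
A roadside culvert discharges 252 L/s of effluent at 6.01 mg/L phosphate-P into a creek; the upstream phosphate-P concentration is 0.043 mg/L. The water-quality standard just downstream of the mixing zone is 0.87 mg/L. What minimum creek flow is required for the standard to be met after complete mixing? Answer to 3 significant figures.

Set C_mix = 0.87: (Q·0.04300 + 252.0·6.010) / (Q + 252.0) = 0.87
→ Q = 252.0·(6.010 − 0.87)/(0.87 − 0.04300) = 1566 L/s.

1570 L/s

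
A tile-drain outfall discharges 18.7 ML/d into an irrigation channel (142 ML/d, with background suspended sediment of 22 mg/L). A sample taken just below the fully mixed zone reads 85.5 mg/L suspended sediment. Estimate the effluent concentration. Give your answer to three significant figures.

568 mg/L

Mass balance: 142.0·22.00 + 18.70·Cₑ = 160.7·85.50
→ Cₑ = (160.7·85.50 − 142.0·22.00) / 18.70 = 567.7 mg/L.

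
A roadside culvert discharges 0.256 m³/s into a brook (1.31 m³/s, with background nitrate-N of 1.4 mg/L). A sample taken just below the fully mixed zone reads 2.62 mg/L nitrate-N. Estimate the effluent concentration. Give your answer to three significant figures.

8.86 mg/L

Mass balance: 1.310·1.400 + 0.2560·Cₑ = 1.566·2.620
→ Cₑ = (1.566·2.620 − 1.310·1.400) / 0.2560 = 8.863 mg/L.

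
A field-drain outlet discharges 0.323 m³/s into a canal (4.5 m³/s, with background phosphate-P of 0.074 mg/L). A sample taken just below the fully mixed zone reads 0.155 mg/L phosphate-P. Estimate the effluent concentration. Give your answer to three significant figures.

1.28 mg/L

Mass balance: 4.500·0.07400 + 0.3230·Cₑ = 4.823·0.1550
→ Cₑ = (4.823·0.1550 − 4.500·0.07400) / 0.3230 = 1.283 mg/L.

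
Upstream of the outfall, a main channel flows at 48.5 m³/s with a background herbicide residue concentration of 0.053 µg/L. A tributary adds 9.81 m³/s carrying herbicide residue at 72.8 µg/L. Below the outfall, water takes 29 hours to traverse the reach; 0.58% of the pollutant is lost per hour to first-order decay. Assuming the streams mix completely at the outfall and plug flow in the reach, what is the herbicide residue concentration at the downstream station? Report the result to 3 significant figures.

10.4 µg/L

Flow-weighted average: C = (48.50·0.05300 + 9.810·72.80) / 58.31 = 716.7/58.31 = 12.29 µg/L.
0.58%/h lost → k = −ln(1 − 0.0058) = 0.005817 h⁻¹.
After decay, C = 12.29 × e^(−kt) = 12.29 × 0.8448 = 10.38 µg/L.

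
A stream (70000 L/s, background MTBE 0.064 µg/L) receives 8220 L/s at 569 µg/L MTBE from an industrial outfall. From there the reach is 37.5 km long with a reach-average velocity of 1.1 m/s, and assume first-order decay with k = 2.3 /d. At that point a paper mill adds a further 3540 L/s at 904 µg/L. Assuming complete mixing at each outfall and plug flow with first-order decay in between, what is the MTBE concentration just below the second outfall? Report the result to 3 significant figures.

62.2 µg/L

Mixed concentration C = ΣQC/ΣQ = (70000·0.06400 + 8220·569.0) / 78220 = 4682000/78220 = 59.85 µg/L; combined flow 78220 L/s.
Travel time t = 37.5·1000 / 1.1 = 34090 s = 9.470 h.
Applying C = C₀e^(−kt): 59.85 × 0.4035 = 24.15 µg/L.
Second outfall: C = (78220·24.15 + 3540·904.0)/81760 = 62.25 µg/L.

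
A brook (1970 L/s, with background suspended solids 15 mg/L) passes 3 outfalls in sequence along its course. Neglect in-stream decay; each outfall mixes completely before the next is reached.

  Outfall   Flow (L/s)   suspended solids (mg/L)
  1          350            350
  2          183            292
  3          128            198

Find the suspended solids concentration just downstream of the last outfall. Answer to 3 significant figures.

87.7 mg/L

Below outfall 1: Q → 2320 L/s, C = (1970·15.00 + 350.0·350.0)/2320 = 65.54 mg/L.
Below outfall 2: Q → 2503 L/s, C = (2320·65.54 + 183.0·292.0)/2503 = 82.10 mg/L.
Below outfall 3: Q → 2631 L/s, C = (2503·82.10 + 128.0·198.0)/2631 = 87.73 mg/L.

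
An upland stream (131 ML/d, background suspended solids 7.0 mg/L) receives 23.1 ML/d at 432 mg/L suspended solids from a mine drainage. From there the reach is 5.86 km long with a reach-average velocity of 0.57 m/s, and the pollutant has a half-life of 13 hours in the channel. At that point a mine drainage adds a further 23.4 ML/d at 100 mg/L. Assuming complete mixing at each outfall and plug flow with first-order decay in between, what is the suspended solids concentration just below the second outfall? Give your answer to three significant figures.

65.9 mg/L

Conservation of mass: C = (131.0·7.000 + 23.10·432.0) / 154.1 = 10900/154.1 = 70.71 mg/L; combined flow 154.1 ML/d.
Travel time t = 5.86·1000 / 0.57 = 10280 s = 2.856 h.
Half-life 13 h → k = ln 2 / 13 = 0.05332 h⁻¹ = 1.280 d⁻¹.
Decay over the reach: 70.71·exp(−kt) = 70.71·0.8588 = 60.72 mg/L.
Second outfall: C = (154.1·60.72 + 23.40·100.0)/177.5 = 65.90 mg/L.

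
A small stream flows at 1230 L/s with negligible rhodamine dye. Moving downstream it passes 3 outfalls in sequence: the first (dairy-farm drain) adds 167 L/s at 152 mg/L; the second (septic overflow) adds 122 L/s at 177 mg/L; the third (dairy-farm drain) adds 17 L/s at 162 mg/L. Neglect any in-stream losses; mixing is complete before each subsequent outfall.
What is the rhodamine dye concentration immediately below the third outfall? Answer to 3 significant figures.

32.4 mg/L

Outfall 1: combined Q = 1397 L/s; C = (1230·0 + 167.0·152.0)/1397 = 18.17 mg/L.
Outfall 2: combined Q = 1519 L/s; C = (1397·18.17 + 122.0·177.0)/1519 = 30.93 mg/L.
Outfall 3: combined Q = 1536 L/s; C = (1519·30.93 + 17.00·162.0)/1536 = 32.38 mg/L.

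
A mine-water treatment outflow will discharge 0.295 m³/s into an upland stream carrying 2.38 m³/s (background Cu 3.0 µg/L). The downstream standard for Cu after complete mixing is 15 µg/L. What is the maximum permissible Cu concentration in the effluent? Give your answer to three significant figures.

112 µg/L

At the limit, (Qr·Cr + Qe·Cₑ)/(Qr + Qe) = 15:
Cₑ = (2.675·15 − 2.380·3.000) / 0.2950 = 111.8 µg/L.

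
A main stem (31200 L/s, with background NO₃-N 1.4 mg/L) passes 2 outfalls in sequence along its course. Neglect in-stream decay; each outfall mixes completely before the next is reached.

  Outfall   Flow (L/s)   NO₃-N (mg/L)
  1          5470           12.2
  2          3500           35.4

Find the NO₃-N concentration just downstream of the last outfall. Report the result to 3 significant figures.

Below outfall 1: Q → 36670 L/s, C = (31200·1.400 + 5470·12.20)/36670 = 3.011 mg/L.
Below outfall 2: Q → 40170 L/s, C = (36670·3.011 + 3500·35.40)/40170 = 5.833 mg/L.

5.83 mg/L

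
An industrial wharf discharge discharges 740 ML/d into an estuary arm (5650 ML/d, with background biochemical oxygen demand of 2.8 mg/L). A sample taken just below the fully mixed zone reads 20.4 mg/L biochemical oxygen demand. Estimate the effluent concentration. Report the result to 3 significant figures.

Mass balance: 5650·2.800 + 740.0·Cₑ = 6390·20.40
→ Cₑ = (6390·20.40 − 5650·2.800) / 740.0 = 154.8 mg/L.

155 mg/L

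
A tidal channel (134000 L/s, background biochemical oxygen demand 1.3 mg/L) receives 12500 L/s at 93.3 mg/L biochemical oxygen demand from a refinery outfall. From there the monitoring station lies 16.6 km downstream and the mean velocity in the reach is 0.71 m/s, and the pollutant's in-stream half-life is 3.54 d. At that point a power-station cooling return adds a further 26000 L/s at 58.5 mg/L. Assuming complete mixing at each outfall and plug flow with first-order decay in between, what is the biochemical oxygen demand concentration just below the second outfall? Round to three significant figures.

16.2 mg/L

Mass balance: C = (134000·1.300 + 12500·93.30) / 146500 = 1340000/146500 = 9.150 mg/L; combined flow 146500 L/s.
Travel time t = 16.6·1000 / 0.71 = 23380 s = 6.495 h.
Half-life 3.54 d → k = ln 2 / 3.54 = 0.1958 d⁻¹.
Decay over the reach: 9.150·exp(−kt) = 9.150·0.9484 = 8.678 mg/L.
Second outfall: C = (146500·8.678 + 26000·58.50)/172500 = 16.19 mg/L.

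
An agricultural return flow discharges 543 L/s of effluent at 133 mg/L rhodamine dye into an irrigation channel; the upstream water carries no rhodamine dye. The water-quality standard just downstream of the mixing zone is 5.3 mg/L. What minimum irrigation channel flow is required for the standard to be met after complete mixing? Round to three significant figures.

Set C_mix = 5.3: (Q·0 + 543.0·133.0) / (Q + 543.0) = 5.3
→ Q = 543.0·(133.0 − 5.3)/(5.3 − 0) = 13080 L/s.

13100 L/s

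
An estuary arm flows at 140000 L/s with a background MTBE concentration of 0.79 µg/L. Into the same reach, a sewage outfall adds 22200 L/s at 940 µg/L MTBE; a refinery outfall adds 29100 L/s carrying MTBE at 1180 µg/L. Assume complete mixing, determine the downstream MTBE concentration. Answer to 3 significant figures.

289 µg/L

Mixed concentration C = ΣQC/ΣQ = (140000·0.7900 + 22200·940.0 + 29100·1180) / 191300 = 55320000/191300 = 289.2 µg/L.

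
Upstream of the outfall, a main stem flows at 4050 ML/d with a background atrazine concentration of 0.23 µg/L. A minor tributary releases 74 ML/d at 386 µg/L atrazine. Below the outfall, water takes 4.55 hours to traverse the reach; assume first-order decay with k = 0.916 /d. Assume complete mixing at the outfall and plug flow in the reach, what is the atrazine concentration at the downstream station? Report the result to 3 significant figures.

6.01 µg/L

Mass balance: C = (4050·0.2300 + 74.00·386.0) / 4124 = 29500/4124 = 7.152 µg/L.
After decay, C = 7.152 × e^(−kt) = 7.152 × 0.8406 = 6.012 µg/L.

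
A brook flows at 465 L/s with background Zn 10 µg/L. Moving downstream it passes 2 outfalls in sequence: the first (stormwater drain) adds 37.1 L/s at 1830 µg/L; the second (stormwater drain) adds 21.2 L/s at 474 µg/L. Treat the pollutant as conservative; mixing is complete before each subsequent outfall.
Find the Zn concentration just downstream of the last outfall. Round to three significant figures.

Outfall 1: combined Q = 502.1 L/s; C = (465.0·10.00 + 37.10·1830)/502.1 = 144.5 µg/L.
Outfall 2: combined Q = 523.3 L/s; C = (502.1·144.5 + 21.20·474.0)/523.3 = 157.8 µg/L.

158 µg/L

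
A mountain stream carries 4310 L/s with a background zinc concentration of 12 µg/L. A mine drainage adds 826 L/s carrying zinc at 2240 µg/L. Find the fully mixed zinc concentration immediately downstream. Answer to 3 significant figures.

370 µg/L

Conservation of mass: C = (4310·12.00 + 826.0·2240) / 5136 = 1902000/5136 = 370.3 µg/L.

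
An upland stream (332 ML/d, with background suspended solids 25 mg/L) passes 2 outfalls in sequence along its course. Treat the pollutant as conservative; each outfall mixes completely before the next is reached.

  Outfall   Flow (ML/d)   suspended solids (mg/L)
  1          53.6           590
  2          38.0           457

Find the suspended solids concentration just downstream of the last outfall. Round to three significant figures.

135 mg/L

After outfall 1: Q = 332.0 + 53.60 = 385.6 ML/d; C = (332.0·25.00 + 53.60·590.0)/385.6 = 103.5 mg/L.
After outfall 2: Q = 385.6 + 38.00 = 423.6 ML/d; C = (385.6·103.5 + 38.00·457.0)/423.6 = 135.2 mg/L.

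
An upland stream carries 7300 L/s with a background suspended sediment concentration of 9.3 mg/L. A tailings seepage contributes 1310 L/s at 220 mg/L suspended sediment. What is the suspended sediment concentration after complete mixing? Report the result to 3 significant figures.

41.4 mg/L

Mixed concentration C = ΣQC/ΣQ = (7300·9.300 + 1310·220.0) / 8610 = 356100/8610 = 41.36 mg/L.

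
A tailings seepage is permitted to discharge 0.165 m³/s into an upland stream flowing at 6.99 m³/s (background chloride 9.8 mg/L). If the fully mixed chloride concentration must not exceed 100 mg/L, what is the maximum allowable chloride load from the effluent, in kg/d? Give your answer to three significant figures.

Mass balance at the limit: 6.990·9.800 + 0.1650·Cₑ = 7.155·100 → Cₑ = 3921 mg/L.
Load = 0.1650 m³/s × 3921 g/m³ × 86 400 s/d = 55900 kg/d.

55900 kg/d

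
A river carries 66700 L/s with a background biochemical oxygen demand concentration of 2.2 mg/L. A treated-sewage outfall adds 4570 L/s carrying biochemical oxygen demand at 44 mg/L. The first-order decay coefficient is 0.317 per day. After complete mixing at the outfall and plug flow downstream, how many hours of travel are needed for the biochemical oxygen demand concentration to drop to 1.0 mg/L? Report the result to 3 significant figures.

120 h

Mixed concentration C = ΣQC/ΣQ = (66700·2.200 + 4570·44.00) / 71270 = 347800/71270 = 4.880 mg/L.
4.880·exp(−k·t) = 1.0 → t = ln(4.880/1.0)/k = 432100 s = 120.0 h.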